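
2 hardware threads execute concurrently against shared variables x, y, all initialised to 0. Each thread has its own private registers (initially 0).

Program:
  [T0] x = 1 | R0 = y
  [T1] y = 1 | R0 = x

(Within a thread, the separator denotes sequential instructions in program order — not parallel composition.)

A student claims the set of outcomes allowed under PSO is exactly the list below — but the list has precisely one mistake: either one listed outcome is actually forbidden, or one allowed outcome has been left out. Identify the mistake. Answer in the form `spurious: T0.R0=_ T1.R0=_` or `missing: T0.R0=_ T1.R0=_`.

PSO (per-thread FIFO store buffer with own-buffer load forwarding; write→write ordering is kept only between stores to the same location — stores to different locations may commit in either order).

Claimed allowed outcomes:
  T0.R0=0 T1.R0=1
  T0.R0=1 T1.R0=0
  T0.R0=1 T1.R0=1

missing: T0.R0=0 T1.R0=0

outcome vector order: (T0.R0,T1.R0)
PSO (4): 0/0 0/1 1/0 1/1
PSO∖claimed = {0/0}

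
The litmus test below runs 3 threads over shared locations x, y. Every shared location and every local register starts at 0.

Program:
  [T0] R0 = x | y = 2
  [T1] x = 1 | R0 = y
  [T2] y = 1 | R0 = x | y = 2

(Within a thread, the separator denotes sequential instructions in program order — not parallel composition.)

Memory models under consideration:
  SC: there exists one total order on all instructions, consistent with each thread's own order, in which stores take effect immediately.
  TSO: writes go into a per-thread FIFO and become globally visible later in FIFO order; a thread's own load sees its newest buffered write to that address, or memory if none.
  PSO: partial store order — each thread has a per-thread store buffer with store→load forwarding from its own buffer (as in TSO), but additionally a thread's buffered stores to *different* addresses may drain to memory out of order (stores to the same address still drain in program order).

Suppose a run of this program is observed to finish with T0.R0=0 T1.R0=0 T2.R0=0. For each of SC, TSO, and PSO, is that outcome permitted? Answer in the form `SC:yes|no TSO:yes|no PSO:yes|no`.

SC:no TSO:yes PSO:yes

outcome vector order: (T0.R0,T1.R0,T2.R0)
SC (10): 001, 010, 011, 020, 021, 101, 110, 111, 120, 121
TSO (12): 000, 001, 010, 011, 020, 021, 100, 101, 110, 111, 120, 121
PSO (12): 000, 001, 010, 011, 020, 021, 100, 101, 110, 111, 120, 121
target 000 ∈ {TSO,PSO}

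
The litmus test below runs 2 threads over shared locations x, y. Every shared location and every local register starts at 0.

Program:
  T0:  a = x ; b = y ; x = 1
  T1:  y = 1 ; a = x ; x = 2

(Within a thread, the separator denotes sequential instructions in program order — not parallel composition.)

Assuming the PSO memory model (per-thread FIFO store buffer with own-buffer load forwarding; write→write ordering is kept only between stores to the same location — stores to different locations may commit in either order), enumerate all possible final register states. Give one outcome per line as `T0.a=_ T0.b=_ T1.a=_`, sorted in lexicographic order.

T0.a=0 T0.b=0 T1.a=0
T0.a=0 T0.b=0 T1.a=1
T0.a=0 T0.b=1 T1.a=0
T0.a=0 T0.b=1 T1.a=1
T0.a=2 T0.b=0 T1.a=0
T0.a=2 T0.b=1 T1.a=0

outcome vector order: (T0.a,T0.b,T1.a)
|PSO outcomes| = 6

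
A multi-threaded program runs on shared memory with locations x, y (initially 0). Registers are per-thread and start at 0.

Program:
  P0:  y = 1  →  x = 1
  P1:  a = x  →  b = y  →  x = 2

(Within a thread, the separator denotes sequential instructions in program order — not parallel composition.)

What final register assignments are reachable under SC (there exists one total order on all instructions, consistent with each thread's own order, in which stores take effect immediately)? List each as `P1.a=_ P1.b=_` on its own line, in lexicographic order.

outcome vector order: (P1.a,P1.b)
|SC outcomes| = 3

P1.a=0 P1.b=0
P1.a=0 P1.b=1
P1.a=1 P1.b=1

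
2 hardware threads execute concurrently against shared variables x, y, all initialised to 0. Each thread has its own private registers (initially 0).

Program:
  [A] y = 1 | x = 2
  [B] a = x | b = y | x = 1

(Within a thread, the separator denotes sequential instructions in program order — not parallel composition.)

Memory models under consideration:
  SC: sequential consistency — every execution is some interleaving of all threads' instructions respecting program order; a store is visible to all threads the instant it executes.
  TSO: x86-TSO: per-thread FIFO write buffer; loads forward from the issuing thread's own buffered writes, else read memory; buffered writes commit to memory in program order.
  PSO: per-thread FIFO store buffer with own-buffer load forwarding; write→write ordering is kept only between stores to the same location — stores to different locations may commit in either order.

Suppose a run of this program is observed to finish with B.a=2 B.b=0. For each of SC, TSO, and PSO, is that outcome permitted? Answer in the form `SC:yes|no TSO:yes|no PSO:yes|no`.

outcome vector order: (B.a,B.b)
under SC → <0 0>, <0 1>, <2 1>
under TSO → <0 0>, <0 1>, <2 1>
under PSO → <0 0>, <0 1>, <2 0>, <2 1>
target <2 0> ∈ {PSO}

SC:no TSO:no PSO:yes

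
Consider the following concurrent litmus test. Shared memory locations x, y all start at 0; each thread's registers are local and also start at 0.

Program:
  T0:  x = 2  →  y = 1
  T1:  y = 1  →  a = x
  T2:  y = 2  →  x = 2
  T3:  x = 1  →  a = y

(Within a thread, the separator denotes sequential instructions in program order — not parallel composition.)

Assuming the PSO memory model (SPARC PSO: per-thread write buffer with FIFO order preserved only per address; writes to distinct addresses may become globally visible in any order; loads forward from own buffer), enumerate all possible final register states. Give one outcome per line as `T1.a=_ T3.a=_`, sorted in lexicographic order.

outcome vector order: (T1.a,T3.a)
|PSO outcomes| = 9

T1.a=0 T3.a=0
T1.a=0 T3.a=1
T1.a=0 T3.a=2
T1.a=1 T3.a=0
T1.a=1 T3.a=1
T1.a=1 T3.a=2
T1.a=2 T3.a=0
T1.a=2 T3.a=1
T1.a=2 T3.a=2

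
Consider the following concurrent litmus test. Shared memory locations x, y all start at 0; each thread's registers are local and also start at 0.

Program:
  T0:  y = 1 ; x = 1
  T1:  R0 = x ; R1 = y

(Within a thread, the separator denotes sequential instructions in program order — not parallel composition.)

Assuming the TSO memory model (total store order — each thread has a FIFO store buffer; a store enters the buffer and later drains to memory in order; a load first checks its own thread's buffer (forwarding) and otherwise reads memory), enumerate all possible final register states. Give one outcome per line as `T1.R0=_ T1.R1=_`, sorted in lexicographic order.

outcome vector order: (T1.R0,T1.R1)
|TSO outcomes| = 3

T1.R0=0 T1.R1=0
T1.R0=0 T1.R1=1
T1.R0=1 T1.R1=1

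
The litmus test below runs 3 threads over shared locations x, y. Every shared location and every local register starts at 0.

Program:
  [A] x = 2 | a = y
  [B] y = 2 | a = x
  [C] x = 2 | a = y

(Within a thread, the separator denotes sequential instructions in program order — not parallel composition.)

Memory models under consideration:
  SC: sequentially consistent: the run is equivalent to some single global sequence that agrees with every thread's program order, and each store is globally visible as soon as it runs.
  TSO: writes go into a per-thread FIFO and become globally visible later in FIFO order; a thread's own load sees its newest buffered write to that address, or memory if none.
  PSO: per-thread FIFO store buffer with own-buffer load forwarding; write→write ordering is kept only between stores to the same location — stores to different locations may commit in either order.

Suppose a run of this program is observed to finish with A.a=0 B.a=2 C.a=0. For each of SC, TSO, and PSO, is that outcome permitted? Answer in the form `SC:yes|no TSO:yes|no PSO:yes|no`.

SC:yes TSO:yes PSO:yes

outcome vector order: (A.a,B.a,C.a)
SC: 5 outcomes — {0/2/0 0/2/2 2/0/2 2/2/0 2/2/2}
TSO: 8 outcomes — {0/0/0 0/0/2 0/2/0 0/2/2 2/0/0 2/0/2 2/2/0 2/2/2}
PSO: 8 outcomes — {0/0/0 0/0/2 0/2/0 0/2/2 2/0/0 2/0/2 2/2/0 2/2/2}
target 0/2/0 ∈ {SC,TSO,PSO}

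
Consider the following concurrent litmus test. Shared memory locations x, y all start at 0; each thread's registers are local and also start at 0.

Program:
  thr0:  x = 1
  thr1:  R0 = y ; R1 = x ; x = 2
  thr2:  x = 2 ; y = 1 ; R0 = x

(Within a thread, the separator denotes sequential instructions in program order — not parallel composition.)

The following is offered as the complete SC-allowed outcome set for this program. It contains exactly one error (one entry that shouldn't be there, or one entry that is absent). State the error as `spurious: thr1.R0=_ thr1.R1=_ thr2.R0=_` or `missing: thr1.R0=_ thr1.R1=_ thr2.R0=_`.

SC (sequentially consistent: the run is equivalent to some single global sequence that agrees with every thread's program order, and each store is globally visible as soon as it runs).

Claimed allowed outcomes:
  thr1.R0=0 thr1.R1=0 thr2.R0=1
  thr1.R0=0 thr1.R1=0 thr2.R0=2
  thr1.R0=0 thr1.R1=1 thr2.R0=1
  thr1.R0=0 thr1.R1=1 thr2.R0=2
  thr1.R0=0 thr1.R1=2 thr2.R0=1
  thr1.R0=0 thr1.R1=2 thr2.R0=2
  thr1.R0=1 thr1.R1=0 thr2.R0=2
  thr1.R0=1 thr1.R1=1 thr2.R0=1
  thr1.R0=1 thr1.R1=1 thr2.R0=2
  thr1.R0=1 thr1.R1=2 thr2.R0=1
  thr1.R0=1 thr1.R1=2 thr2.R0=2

outcome vector order: (thr1.R0,thr1.R1,thr2.R0)
SC: 10 outcomes — {0/0/1; 0/0/2; 0/1/1; 0/1/2; 0/2/1; 0/2/2; 1/1/1; 1/1/2; 1/2/1; 1/2/2}
claimed∖SC = {1/0/2}

spurious: thr1.R0=1 thr1.R1=0 thr2.R0=2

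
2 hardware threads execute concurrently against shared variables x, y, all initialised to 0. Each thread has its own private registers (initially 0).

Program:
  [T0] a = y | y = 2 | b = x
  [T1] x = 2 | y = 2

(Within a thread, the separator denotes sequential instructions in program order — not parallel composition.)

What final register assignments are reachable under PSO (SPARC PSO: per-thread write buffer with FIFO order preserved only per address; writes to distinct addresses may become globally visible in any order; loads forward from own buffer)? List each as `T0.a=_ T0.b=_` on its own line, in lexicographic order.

outcome vector order: (T0.a,T0.b)
|PSO outcomes| = 4

T0.a=0 T0.b=0
T0.a=0 T0.b=2
T0.a=2 T0.b=0
T0.a=2 T0.b=2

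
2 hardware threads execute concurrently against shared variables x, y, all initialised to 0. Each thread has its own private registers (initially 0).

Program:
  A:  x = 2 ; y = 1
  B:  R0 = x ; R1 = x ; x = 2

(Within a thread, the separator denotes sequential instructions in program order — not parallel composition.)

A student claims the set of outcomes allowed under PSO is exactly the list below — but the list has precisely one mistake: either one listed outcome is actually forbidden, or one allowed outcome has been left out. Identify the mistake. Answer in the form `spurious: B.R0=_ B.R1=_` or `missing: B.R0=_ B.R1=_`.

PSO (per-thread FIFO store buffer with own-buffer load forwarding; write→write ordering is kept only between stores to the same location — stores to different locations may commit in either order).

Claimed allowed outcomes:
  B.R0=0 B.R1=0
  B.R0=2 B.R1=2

missing: B.R0=0 B.R1=2

outcome vector order: (B.R0,B.R1)
under PSO → (0,0) (0,2) (2,2)
PSO∖claimed = {(0,2)}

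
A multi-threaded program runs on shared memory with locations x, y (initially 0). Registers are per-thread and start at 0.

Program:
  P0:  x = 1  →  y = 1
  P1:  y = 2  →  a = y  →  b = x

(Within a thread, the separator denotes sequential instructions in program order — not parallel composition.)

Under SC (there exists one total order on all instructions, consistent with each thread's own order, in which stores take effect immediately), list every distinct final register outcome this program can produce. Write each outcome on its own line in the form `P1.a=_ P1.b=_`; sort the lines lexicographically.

P1.a=1 P1.b=1
P1.a=2 P1.b=0
P1.a=2 P1.b=1

outcome vector order: (P1.a,P1.b)
|SC outcomes| = 3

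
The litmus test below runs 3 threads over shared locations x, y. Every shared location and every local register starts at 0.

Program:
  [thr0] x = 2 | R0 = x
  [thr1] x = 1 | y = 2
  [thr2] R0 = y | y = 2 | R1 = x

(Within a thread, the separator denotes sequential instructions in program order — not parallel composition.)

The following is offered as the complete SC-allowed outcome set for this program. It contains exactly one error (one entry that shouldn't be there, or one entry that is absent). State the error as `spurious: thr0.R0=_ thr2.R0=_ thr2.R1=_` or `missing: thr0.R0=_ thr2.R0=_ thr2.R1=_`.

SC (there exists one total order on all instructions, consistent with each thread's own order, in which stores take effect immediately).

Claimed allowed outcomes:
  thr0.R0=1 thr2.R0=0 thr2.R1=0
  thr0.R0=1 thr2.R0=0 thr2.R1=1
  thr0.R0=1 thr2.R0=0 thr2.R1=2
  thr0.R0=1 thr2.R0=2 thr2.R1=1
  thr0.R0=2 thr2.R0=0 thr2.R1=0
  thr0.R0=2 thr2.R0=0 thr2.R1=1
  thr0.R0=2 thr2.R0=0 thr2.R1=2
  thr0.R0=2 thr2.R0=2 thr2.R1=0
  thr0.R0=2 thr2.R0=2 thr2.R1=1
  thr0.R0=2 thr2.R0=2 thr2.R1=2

outcome vector order: (thr0.R0,thr2.R0,thr2.R1)
under SC → 100 101 102 121 200 201 202 221 222
claimed∖SC = {220}

spurious: thr0.R0=2 thr2.R0=2 thr2.R1=0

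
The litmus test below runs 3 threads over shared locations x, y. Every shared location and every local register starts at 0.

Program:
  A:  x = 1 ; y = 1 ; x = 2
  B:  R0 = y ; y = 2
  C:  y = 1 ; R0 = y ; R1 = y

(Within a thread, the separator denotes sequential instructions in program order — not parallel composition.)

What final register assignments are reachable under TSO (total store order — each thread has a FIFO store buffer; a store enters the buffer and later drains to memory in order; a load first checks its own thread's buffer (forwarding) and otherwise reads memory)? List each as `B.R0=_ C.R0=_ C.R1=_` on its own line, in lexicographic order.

outcome vector order: (B.R0,C.R0,C.R1)
|TSO outcomes| = 8

B.R0=0 C.R0=1 C.R1=1
B.R0=0 C.R0=1 C.R1=2
B.R0=0 C.R0=2 C.R1=1
B.R0=0 C.R0=2 C.R1=2
B.R0=1 C.R0=1 C.R1=1
B.R0=1 C.R0=1 C.R1=2
B.R0=1 C.R0=2 C.R1=1
B.R0=1 C.R0=2 C.R1=2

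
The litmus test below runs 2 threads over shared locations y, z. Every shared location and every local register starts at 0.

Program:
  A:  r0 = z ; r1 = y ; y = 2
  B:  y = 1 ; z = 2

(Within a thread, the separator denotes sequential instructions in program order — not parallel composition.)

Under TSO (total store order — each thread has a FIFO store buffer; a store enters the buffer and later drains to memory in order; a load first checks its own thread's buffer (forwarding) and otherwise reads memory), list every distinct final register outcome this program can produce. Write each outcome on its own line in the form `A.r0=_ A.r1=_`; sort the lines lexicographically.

outcome vector order: (A.r0,A.r1)
|TSO outcomes| = 3

A.r0=0 A.r1=0
A.r0=0 A.r1=1
A.r0=2 A.r1=1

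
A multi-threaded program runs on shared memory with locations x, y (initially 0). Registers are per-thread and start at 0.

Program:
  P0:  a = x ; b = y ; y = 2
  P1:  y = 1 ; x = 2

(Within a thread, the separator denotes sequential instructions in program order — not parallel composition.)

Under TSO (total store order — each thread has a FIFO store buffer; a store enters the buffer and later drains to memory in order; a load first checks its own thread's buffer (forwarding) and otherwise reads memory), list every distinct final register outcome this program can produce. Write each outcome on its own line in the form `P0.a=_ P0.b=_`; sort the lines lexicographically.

outcome vector order: (P0.a,P0.b)
|TSO outcomes| = 3

P0.a=0 P0.b=0
P0.a=0 P0.b=1
P0.a=2 P0.b=1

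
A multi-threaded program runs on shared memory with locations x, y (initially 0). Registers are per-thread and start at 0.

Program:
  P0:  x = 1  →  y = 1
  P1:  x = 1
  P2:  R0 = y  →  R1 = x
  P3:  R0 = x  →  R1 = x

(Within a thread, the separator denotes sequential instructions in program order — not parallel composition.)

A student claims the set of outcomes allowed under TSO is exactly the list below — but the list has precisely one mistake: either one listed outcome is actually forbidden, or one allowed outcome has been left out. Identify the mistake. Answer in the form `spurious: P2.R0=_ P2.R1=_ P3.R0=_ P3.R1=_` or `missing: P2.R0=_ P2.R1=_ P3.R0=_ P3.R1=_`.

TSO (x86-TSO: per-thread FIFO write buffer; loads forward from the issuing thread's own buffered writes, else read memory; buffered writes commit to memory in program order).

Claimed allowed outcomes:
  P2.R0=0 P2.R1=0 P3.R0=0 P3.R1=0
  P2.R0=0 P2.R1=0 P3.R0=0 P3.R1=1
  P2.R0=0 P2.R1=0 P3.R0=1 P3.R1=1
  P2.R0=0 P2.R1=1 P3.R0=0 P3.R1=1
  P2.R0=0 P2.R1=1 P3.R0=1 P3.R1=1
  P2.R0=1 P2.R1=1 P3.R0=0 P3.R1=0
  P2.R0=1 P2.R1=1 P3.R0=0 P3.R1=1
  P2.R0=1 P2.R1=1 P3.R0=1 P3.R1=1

outcome vector order: (P2.R0,P2.R1,P3.R0,P3.R1)
[TSO] allowed = {<0 0 0 0>, <0 0 0 1>, <0 0 1 1>, <0 1 0 0>, <0 1 0 1>, <0 1 1 1>, <1 1 0 0>, <1 1 0 1>, <1 1 1 1>}
TSO∖claimed = {<0 1 0 0>}

missing: P2.R0=0 P2.R1=1 P3.R0=0 P3.R1=0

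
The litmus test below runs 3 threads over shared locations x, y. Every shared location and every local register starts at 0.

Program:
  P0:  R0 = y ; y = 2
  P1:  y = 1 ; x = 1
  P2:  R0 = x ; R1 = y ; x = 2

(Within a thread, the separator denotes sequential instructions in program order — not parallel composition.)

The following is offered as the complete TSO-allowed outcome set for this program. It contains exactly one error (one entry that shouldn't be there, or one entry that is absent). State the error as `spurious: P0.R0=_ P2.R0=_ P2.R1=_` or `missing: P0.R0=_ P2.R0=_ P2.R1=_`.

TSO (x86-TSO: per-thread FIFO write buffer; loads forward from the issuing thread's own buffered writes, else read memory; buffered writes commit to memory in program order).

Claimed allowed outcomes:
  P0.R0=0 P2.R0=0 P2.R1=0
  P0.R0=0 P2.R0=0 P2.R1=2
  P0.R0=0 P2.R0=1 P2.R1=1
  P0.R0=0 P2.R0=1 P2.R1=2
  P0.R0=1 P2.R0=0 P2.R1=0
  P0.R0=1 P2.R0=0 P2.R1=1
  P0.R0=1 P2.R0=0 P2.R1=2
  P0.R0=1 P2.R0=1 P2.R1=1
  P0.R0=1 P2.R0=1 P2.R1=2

outcome vector order: (P0.R0,P2.R0,P2.R1)
[TSO] allowed = {000, 001, 002, 011, 012, 100, 101, 102, 111, 112}
TSO∖claimed = {001}

missing: P0.R0=0 P2.R0=0 P2.R1=1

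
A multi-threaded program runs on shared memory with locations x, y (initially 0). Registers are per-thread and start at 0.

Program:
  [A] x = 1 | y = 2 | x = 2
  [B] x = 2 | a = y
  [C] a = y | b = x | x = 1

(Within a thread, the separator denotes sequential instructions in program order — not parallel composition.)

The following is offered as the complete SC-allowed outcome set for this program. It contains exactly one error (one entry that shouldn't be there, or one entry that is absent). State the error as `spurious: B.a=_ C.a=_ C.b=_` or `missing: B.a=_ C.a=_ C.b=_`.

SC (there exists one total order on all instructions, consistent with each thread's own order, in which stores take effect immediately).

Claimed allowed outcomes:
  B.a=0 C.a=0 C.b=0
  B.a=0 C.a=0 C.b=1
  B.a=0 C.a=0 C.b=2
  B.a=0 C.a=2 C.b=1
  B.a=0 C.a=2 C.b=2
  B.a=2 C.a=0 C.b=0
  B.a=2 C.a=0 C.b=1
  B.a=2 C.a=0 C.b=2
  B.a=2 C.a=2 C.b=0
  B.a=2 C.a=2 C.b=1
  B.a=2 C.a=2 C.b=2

outcome vector order: (B.a,C.a,C.b)
SC (10): 000; 001; 002; 021; 022; 200; 201; 202; 221; 222
claimed∖SC = {220}

spurious: B.a=2 C.a=2 C.b=0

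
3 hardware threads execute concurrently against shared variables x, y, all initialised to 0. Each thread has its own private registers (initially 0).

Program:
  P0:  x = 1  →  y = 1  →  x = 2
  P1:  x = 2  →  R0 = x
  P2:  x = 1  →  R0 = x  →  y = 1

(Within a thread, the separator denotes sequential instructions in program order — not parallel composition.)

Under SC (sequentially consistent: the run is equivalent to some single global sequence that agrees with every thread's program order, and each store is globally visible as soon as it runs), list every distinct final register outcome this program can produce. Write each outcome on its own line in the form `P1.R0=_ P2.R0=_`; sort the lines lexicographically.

outcome vector order: (P1.R0,P2.R0)
|SC outcomes| = 4

P1.R0=1 P2.R0=1
P1.R0=1 P2.R0=2
P1.R0=2 P2.R0=1
P1.R0=2 P2.R0=2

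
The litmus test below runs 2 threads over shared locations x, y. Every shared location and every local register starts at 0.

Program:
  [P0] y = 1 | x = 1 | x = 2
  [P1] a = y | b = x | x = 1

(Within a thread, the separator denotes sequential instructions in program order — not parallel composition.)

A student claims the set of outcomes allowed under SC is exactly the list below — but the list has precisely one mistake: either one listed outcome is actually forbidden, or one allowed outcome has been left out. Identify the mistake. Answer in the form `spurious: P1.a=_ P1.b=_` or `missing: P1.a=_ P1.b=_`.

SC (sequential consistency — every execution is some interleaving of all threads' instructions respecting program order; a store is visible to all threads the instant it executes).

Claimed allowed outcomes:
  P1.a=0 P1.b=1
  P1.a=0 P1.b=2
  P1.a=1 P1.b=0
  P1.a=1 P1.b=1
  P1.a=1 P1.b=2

outcome vector order: (P1.a,P1.b)
[SC] allowed = {00 01 02 10 11 12}
SC∖claimed = {00}

missing: P1.a=0 P1.b=0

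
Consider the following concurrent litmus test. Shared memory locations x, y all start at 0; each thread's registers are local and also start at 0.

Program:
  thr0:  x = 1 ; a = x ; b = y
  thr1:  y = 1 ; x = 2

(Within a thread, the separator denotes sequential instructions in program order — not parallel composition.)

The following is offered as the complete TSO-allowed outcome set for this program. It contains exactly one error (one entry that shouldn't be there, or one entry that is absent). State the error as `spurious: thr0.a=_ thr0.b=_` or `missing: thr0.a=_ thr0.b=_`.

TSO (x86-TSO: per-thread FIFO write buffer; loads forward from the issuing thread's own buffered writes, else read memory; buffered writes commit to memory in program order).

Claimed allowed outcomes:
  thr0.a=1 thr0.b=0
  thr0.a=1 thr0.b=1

outcome vector order: (thr0.a,thr0.b)
[TSO] allowed = {10 11 21}
TSO∖claimed = {21}

missing: thr0.a=2 thr0.b=1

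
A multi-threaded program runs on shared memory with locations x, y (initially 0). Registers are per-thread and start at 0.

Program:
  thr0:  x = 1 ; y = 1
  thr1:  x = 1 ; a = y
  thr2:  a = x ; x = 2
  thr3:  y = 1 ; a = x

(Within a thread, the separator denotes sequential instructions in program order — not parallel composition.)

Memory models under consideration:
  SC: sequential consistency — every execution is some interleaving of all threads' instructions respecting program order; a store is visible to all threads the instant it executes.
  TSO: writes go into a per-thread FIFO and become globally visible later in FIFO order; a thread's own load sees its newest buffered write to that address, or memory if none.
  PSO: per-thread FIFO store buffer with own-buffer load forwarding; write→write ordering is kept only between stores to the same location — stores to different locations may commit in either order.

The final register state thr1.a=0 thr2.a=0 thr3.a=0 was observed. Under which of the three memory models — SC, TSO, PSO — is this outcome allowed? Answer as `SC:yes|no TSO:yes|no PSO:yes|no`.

SC:no TSO:yes PSO:yes

outcome vector order: (thr1.a,thr2.a,thr3.a)
[SC] allowed = {(0,0,1), (0,0,2), (0,1,1), (0,1,2), (1,0,0), (1,0,1), (1,0,2), (1,1,0), (1,1,1), (1,1,2)}
[TSO] allowed = {(0,0,0), (0,0,1), (0,0,2), (0,1,0), (0,1,1), (0,1,2), (1,0,0), (1,0,1), (1,0,2), (1,1,0), (1,1,1), (1,1,2)}
[PSO] allowed = {(0,0,0), (0,0,1), (0,0,2), (0,1,0), (0,1,1), (0,1,2), (1,0,0), (1,0,1), (1,0,2), (1,1,0), (1,1,1), (1,1,2)}
target (0,0,0) ∈ {TSO,PSO}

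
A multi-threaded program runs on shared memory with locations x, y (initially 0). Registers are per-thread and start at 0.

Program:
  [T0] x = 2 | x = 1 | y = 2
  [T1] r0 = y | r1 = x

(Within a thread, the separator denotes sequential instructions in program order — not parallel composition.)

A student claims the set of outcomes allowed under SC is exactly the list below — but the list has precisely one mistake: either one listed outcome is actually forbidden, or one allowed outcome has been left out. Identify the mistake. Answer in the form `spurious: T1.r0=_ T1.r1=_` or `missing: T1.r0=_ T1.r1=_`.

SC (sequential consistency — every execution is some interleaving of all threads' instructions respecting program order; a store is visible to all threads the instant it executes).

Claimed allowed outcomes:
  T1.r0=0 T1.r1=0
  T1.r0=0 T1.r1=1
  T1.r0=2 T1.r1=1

missing: T1.r0=0 T1.r1=2

outcome vector order: (T1.r0,T1.r1)
[SC] allowed = {<0 0>; <0 1>; <0 2>; <2 1>}
SC∖claimed = {<0 2>}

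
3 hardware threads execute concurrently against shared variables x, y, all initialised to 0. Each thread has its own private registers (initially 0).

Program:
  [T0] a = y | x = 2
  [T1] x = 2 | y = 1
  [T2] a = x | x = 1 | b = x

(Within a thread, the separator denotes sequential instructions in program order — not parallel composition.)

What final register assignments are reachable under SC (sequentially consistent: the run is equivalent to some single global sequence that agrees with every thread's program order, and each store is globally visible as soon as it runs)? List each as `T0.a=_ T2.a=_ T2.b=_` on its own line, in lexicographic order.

outcome vector order: (T0.a,T2.a,T2.b)
|SC outcomes| = 8

T0.a=0 T2.a=0 T2.b=1
T0.a=0 T2.a=0 T2.b=2
T0.a=0 T2.a=2 T2.b=1
T0.a=0 T2.a=2 T2.b=2
T0.a=1 T2.a=0 T2.b=1
T0.a=1 T2.a=0 T2.b=2
T0.a=1 T2.a=2 T2.b=1
T0.a=1 T2.a=2 T2.b=2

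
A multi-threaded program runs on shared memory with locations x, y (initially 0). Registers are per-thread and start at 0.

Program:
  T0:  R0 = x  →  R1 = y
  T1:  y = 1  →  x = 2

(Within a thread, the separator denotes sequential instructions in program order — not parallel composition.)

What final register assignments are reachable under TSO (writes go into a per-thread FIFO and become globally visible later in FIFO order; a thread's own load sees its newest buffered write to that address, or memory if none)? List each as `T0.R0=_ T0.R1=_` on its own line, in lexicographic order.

outcome vector order: (T0.R0,T0.R1)
|TSO outcomes| = 3

T0.R0=0 T0.R1=0
T0.R0=0 T0.R1=1
T0.R0=2 T0.R1=1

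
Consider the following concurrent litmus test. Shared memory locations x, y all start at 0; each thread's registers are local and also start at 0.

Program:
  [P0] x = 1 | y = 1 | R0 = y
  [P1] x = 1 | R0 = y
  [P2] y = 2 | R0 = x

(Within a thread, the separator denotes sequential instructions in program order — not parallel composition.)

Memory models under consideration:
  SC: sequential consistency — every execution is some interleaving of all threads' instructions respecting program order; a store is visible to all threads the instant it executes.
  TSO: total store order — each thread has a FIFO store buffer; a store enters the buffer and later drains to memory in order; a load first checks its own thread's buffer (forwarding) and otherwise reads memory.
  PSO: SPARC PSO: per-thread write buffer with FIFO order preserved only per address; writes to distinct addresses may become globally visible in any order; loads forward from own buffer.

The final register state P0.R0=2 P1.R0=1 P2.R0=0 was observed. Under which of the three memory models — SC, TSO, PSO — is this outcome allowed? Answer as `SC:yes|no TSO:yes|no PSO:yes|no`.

SC:no TSO:yes PSO:yes

outcome vector order: (P0.R0,P1.R0,P2.R0)
[SC] allowed = {101, 110, 111, 120, 121, 201, 211, 221}
[TSO] allowed = {100, 101, 110, 111, 120, 121, 200, 201, 210, 211, 220, 221}
[PSO] allowed = {100, 101, 110, 111, 120, 121, 200, 201, 210, 211, 220, 221}
target 210 ∈ {TSO,PSO}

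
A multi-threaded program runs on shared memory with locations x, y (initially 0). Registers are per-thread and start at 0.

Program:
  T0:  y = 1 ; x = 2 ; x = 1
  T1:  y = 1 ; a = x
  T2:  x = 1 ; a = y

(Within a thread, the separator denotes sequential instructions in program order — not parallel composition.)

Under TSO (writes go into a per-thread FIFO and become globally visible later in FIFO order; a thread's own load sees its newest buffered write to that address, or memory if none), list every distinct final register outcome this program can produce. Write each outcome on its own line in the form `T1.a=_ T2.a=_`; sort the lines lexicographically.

outcome vector order: (T1.a,T2.a)
|TSO outcomes| = 6

T1.a=0 T2.a=0
T1.a=0 T2.a=1
T1.a=1 T2.a=0
T1.a=1 T2.a=1
T1.a=2 T2.a=0
T1.a=2 T2.a=1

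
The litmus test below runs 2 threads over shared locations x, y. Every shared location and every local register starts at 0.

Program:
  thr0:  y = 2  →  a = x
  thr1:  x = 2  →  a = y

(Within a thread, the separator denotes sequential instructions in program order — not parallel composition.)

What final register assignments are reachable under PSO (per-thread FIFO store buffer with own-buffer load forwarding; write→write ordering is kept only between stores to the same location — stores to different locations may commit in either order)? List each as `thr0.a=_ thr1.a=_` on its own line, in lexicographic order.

outcome vector order: (thr0.a,thr1.a)
|PSO outcomes| = 4

thr0.a=0 thr1.a=0
thr0.a=0 thr1.a=2
thr0.a=2 thr1.a=0
thr0.a=2 thr1.a=2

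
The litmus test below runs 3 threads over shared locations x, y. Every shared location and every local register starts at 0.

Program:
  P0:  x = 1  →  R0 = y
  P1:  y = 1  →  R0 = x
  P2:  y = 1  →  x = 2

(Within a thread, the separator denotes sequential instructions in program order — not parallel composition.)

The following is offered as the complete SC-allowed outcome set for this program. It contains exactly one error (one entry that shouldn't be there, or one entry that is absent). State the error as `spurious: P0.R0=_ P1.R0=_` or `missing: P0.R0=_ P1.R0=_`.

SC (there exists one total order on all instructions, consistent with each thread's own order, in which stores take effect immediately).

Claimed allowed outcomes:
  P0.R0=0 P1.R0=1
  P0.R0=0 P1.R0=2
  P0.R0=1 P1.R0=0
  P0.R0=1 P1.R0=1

outcome vector order: (P0.R0,P1.R0)
[SC] allowed = {01, 02, 10, 11, 12}
SC∖claimed = {12}

missing: P0.R0=1 P1.R0=2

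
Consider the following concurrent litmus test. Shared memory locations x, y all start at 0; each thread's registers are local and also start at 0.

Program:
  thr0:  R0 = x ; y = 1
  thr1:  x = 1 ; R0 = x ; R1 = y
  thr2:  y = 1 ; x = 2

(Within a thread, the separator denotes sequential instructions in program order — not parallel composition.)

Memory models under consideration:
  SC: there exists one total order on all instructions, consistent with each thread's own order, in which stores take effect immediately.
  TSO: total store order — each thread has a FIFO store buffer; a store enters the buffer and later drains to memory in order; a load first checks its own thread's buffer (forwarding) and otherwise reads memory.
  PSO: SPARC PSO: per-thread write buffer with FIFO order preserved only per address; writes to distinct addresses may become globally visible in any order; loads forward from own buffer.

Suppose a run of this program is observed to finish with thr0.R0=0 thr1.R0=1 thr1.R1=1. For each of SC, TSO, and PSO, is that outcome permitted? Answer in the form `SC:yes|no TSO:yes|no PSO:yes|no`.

SC:yes TSO:yes PSO:yes

outcome vector order: (thr0.R0,thr1.R0,thr1.R1)
[SC] allowed = {(0,1,0); (0,1,1); (0,2,1); (1,1,0); (1,1,1); (1,2,1); (2,1,0); (2,1,1); (2,2,1)}
[TSO] allowed = {(0,1,0); (0,1,1); (0,2,1); (1,1,0); (1,1,1); (1,2,1); (2,1,0); (2,1,1); (2,2,1)}
[PSO] allowed = {(0,1,0); (0,1,1); (0,2,0); (0,2,1); (1,1,0); (1,1,1); (1,2,0); (1,2,1); (2,1,0); (2,1,1); (2,2,0); (2,2,1)}
target (0,1,1) ∈ {SC,TSO,PSO}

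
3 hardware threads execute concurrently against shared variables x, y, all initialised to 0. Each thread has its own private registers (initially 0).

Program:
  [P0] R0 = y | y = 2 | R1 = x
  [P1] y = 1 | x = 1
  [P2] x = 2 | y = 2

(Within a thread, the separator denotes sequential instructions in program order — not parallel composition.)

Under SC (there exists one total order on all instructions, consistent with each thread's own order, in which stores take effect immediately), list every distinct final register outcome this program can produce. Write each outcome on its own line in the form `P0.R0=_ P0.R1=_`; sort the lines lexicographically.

outcome vector order: (P0.R0,P0.R1)
|SC outcomes| = 8

P0.R0=0 P0.R1=0
P0.R0=0 P0.R1=1
P0.R0=0 P0.R1=2
P0.R0=1 P0.R1=0
P0.R0=1 P0.R1=1
P0.R0=1 P0.R1=2
P0.R0=2 P0.R1=1
P0.R0=2 P0.R1=2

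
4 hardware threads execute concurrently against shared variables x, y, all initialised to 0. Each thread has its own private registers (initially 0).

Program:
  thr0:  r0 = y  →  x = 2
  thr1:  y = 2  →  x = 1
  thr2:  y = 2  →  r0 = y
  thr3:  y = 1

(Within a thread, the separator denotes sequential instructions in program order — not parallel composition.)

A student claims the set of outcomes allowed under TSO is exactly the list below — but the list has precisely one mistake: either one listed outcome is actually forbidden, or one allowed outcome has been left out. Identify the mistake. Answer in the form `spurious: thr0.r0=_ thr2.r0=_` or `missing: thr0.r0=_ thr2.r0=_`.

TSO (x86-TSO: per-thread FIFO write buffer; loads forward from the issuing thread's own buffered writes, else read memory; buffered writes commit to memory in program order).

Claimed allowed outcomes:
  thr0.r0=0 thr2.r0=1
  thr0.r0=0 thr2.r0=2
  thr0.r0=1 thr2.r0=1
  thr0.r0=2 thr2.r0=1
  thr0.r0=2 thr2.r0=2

missing: thr0.r0=1 thr2.r0=2

outcome vector order: (thr0.r0,thr2.r0)
under TSO → <0 1> <0 2> <1 1> <1 2> <2 1> <2 2>
TSO∖claimed = {<1 2>}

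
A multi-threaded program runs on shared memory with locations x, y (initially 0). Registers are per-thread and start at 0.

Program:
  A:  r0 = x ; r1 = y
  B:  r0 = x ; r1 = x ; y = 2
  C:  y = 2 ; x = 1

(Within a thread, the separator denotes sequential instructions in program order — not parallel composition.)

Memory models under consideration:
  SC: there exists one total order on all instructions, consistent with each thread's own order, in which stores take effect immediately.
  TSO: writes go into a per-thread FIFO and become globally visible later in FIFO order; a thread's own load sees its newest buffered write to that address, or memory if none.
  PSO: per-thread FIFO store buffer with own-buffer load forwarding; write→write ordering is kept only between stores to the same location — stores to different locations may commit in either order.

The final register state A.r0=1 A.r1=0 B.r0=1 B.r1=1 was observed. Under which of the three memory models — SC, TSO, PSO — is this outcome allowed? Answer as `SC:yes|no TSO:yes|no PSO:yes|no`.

outcome vector order: (A.r0,A.r1,B.r0,B.r1)
under SC → <0 0 0 0>; <0 0 0 1>; <0 0 1 1>; <0 2 0 0>; <0 2 0 1>; <0 2 1 1>; <1 2 0 0>; <1 2 0 1>; <1 2 1 1>
under TSO → <0 0 0 0>; <0 0 0 1>; <0 0 1 1>; <0 2 0 0>; <0 2 0 1>; <0 2 1 1>; <1 2 0 0>; <1 2 0 1>; <1 2 1 1>
under PSO → <0 0 0 0>; <0 0 0 1>; <0 0 1 1>; <0 2 0 0>; <0 2 0 1>; <0 2 1 1>; <1 0 0 0>; <1 0 0 1>; <1 0 1 1>; <1 2 0 0>; <1 2 0 1>; <1 2 1 1>
target <1 0 1 1> ∈ {PSO}

SC:no TSO:no PSO:yes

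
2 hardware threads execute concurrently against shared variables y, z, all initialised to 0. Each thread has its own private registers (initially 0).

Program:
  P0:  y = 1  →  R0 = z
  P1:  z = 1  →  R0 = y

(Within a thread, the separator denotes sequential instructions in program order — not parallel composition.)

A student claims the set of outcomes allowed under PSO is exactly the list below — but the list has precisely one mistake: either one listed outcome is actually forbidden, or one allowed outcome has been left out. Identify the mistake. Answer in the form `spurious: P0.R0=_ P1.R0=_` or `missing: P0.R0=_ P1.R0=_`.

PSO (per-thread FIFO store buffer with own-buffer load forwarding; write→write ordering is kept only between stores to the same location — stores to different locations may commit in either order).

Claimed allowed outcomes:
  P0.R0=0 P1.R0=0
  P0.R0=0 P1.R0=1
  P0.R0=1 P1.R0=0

outcome vector order: (P0.R0,P1.R0)
PSO: 4 outcomes — {(0,0) (0,1) (1,0) (1,1)}
PSO∖claimed = {(1,1)}

missing: P0.R0=1 P1.R0=1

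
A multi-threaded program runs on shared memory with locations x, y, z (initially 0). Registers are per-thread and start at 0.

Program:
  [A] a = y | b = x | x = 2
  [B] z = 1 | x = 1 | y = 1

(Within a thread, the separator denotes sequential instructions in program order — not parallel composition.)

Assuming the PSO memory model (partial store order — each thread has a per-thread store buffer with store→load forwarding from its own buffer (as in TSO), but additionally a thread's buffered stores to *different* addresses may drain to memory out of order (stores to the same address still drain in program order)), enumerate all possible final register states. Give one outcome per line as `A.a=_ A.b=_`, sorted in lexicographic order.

outcome vector order: (A.a,A.b)
|PSO outcomes| = 4

A.a=0 A.b=0
A.a=0 A.b=1
A.a=1 A.b=0
A.a=1 A.b=1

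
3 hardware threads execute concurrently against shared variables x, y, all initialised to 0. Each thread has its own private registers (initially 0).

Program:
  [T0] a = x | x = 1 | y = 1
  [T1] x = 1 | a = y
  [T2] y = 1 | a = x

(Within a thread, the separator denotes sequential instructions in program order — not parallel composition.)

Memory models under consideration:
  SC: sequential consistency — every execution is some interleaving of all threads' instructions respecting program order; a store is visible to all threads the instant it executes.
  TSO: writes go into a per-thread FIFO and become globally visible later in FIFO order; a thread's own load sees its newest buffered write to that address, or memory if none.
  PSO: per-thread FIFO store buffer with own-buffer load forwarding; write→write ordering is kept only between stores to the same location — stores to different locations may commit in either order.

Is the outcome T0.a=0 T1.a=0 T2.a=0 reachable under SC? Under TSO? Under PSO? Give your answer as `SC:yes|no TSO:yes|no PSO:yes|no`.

outcome vector order: (T0.a,T1.a,T2.a)
under SC → 001; 010; 011; 101; 110; 111
under TSO → 000; 001; 010; 011; 100; 101; 110; 111
under PSO → 000; 001; 010; 011; 100; 101; 110; 111
target 000 ∈ {TSO,PSO}

SC:no TSO:yes PSO:yes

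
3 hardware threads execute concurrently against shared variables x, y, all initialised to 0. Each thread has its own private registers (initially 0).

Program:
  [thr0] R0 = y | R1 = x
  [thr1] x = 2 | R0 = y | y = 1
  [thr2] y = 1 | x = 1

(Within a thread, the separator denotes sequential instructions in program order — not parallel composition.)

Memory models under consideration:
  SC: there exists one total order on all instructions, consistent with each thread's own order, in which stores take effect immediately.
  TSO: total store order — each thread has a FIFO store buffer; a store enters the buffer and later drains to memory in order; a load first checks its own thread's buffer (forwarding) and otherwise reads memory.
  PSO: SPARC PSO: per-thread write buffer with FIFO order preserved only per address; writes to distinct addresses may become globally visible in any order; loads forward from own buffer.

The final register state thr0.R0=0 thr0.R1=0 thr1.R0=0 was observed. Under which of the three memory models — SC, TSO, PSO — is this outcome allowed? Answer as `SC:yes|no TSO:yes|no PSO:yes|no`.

SC:yes TSO:yes PSO:yes

outcome vector order: (thr0.R0,thr0.R1,thr1.R0)
SC: 11 outcomes — {0/0/0; 0/0/1; 0/1/0; 0/1/1; 0/2/0; 0/2/1; 1/0/1; 1/1/0; 1/1/1; 1/2/0; 1/2/1}
TSO: 12 outcomes — {0/0/0; 0/0/1; 0/1/0; 0/1/1; 0/2/0; 0/2/1; 1/0/0; 1/0/1; 1/1/0; 1/1/1; 1/2/0; 1/2/1}
PSO: 12 outcomes — {0/0/0; 0/0/1; 0/1/0; 0/1/1; 0/2/0; 0/2/1; 1/0/0; 1/0/1; 1/1/0; 1/1/1; 1/2/0; 1/2/1}
target 0/0/0 ∈ {SC,TSO,PSO}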